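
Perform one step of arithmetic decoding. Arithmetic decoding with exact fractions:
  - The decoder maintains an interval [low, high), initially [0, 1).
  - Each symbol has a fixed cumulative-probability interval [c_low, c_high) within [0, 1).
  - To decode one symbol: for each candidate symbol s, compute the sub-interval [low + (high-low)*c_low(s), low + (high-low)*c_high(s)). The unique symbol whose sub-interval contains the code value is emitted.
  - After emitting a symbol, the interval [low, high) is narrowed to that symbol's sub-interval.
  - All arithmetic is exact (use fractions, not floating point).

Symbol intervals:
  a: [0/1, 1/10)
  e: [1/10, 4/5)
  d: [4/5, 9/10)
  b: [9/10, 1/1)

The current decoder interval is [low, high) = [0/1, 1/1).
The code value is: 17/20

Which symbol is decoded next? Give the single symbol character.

Answer: d

Derivation:
Interval width = high − low = 1/1 − 0/1 = 1/1
Scaled code = (code − low) / width = (17/20 − 0/1) / 1/1 = 17/20
  a: [0/1, 1/10) 
  e: [1/10, 4/5) 
  d: [4/5, 9/10) ← scaled code falls here ✓
  b: [9/10, 1/1) 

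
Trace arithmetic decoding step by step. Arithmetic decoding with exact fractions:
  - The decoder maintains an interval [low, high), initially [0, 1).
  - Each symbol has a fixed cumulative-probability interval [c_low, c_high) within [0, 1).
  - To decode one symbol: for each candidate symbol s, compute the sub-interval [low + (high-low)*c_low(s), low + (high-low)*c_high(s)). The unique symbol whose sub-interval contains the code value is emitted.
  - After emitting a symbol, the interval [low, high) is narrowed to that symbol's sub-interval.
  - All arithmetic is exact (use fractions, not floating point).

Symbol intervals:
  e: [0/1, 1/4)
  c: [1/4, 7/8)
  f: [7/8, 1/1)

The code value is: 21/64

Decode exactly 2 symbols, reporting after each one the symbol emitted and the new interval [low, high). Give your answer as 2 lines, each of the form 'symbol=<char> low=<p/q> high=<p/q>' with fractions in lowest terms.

Answer: symbol=c low=1/4 high=7/8
symbol=e low=1/4 high=13/32

Derivation:
Step 1: interval [0/1, 1/1), width = 1/1 - 0/1 = 1/1
  'e': [0/1 + 1/1*0/1, 0/1 + 1/1*1/4) = [0/1, 1/4)
  'c': [0/1 + 1/1*1/4, 0/1 + 1/1*7/8) = [1/4, 7/8) <- contains code 21/64
  'f': [0/1 + 1/1*7/8, 0/1 + 1/1*1/1) = [7/8, 1/1)
  emit 'c', narrow to [1/4, 7/8)
Step 2: interval [1/4, 7/8), width = 7/8 - 1/4 = 5/8
  'e': [1/4 + 5/8*0/1, 1/4 + 5/8*1/4) = [1/4, 13/32) <- contains code 21/64
  'c': [1/4 + 5/8*1/4, 1/4 + 5/8*7/8) = [13/32, 51/64)
  'f': [1/4 + 5/8*7/8, 1/4 + 5/8*1/1) = [51/64, 7/8)
  emit 'e', narrow to [1/4, 13/32)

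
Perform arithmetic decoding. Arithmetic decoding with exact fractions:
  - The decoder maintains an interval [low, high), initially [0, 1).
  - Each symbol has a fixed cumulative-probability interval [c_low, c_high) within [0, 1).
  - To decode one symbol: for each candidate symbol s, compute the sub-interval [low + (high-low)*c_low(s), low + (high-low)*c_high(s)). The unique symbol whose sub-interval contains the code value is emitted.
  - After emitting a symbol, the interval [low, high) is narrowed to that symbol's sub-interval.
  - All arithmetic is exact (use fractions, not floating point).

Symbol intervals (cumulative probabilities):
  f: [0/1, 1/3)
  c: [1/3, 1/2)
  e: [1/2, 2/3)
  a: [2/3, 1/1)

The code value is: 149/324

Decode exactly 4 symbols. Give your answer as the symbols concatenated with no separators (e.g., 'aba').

Answer: cafa

Derivation:
Step 1: interval [0/1, 1/1), width = 1/1 - 0/1 = 1/1
  'f': [0/1 + 1/1*0/1, 0/1 + 1/1*1/3) = [0/1, 1/3)
  'c': [0/1 + 1/1*1/3, 0/1 + 1/1*1/2) = [1/3, 1/2) <- contains code 149/324
  'e': [0/1 + 1/1*1/2, 0/1 + 1/1*2/3) = [1/2, 2/3)
  'a': [0/1 + 1/1*2/3, 0/1 + 1/1*1/1) = [2/3, 1/1)
  emit 'c', narrow to [1/3, 1/2)
Step 2: interval [1/3, 1/2), width = 1/2 - 1/3 = 1/6
  'f': [1/3 + 1/6*0/1, 1/3 + 1/6*1/3) = [1/3, 7/18)
  'c': [1/3 + 1/6*1/3, 1/3 + 1/6*1/2) = [7/18, 5/12)
  'e': [1/3 + 1/6*1/2, 1/3 + 1/6*2/3) = [5/12, 4/9)
  'a': [1/3 + 1/6*2/3, 1/3 + 1/6*1/1) = [4/9, 1/2) <- contains code 149/324
  emit 'a', narrow to [4/9, 1/2)
Step 3: interval [4/9, 1/2), width = 1/2 - 4/9 = 1/18
  'f': [4/9 + 1/18*0/1, 4/9 + 1/18*1/3) = [4/9, 25/54) <- contains code 149/324
  'c': [4/9 + 1/18*1/3, 4/9 + 1/18*1/2) = [25/54, 17/36)
  'e': [4/9 + 1/18*1/2, 4/9 + 1/18*2/3) = [17/36, 13/27)
  'a': [4/9 + 1/18*2/3, 4/9 + 1/18*1/1) = [13/27, 1/2)
  emit 'f', narrow to [4/9, 25/54)
Step 4: interval [4/9, 25/54), width = 25/54 - 4/9 = 1/54
  'f': [4/9 + 1/54*0/1, 4/9 + 1/54*1/3) = [4/9, 73/162)
  'c': [4/9 + 1/54*1/3, 4/9 + 1/54*1/2) = [73/162, 49/108)
  'e': [4/9 + 1/54*1/2, 4/9 + 1/54*2/3) = [49/108, 37/81)
  'a': [4/9 + 1/54*2/3, 4/9 + 1/54*1/1) = [37/81, 25/54) <- contains code 149/324
  emit 'a', narrow to [37/81, 25/54)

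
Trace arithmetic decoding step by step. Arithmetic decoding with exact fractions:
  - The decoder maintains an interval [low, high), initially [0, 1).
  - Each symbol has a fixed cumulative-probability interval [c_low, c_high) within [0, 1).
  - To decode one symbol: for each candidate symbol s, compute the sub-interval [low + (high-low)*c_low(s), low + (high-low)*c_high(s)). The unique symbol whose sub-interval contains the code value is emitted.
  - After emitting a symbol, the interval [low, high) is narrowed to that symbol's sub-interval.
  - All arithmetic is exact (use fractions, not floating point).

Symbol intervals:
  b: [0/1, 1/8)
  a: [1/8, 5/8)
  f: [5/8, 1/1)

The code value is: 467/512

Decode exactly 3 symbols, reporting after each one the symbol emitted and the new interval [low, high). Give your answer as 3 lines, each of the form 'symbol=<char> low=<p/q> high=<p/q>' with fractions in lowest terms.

Step 1: interval [0/1, 1/1), width = 1/1 - 0/1 = 1/1
  'b': [0/1 + 1/1*0/1, 0/1 + 1/1*1/8) = [0/1, 1/8)
  'a': [0/1 + 1/1*1/8, 0/1 + 1/1*5/8) = [1/8, 5/8)
  'f': [0/1 + 1/1*5/8, 0/1 + 1/1*1/1) = [5/8, 1/1) <- contains code 467/512
  emit 'f', narrow to [5/8, 1/1)
Step 2: interval [5/8, 1/1), width = 1/1 - 5/8 = 3/8
  'b': [5/8 + 3/8*0/1, 5/8 + 3/8*1/8) = [5/8, 43/64)
  'a': [5/8 + 3/8*1/8, 5/8 + 3/8*5/8) = [43/64, 55/64)
  'f': [5/8 + 3/8*5/8, 5/8 + 3/8*1/1) = [55/64, 1/1) <- contains code 467/512
  emit 'f', narrow to [55/64, 1/1)
Step 3: interval [55/64, 1/1), width = 1/1 - 55/64 = 9/64
  'b': [55/64 + 9/64*0/1, 55/64 + 9/64*1/8) = [55/64, 449/512)
  'a': [55/64 + 9/64*1/8, 55/64 + 9/64*5/8) = [449/512, 485/512) <- contains code 467/512
  'f': [55/64 + 9/64*5/8, 55/64 + 9/64*1/1) = [485/512, 1/1)
  emit 'a', narrow to [449/512, 485/512)

Answer: symbol=f low=5/8 high=1/1
symbol=f low=55/64 high=1/1
symbol=a low=449/512 high=485/512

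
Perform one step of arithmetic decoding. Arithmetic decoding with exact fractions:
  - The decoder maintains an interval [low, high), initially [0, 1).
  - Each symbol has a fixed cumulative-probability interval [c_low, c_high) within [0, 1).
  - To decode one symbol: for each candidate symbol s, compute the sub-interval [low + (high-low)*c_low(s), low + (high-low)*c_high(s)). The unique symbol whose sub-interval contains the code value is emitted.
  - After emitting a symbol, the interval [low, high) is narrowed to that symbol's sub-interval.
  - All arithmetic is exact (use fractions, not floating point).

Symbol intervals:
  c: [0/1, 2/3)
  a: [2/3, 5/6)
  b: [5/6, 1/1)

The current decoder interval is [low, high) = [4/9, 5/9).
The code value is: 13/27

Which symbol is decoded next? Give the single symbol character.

Answer: c

Derivation:
Interval width = high − low = 5/9 − 4/9 = 1/9
Scaled code = (code − low) / width = (13/27 − 4/9) / 1/9 = 1/3
  c: [0/1, 2/3) ← scaled code falls here ✓
  a: [2/3, 5/6) 
  b: [5/6, 1/1) 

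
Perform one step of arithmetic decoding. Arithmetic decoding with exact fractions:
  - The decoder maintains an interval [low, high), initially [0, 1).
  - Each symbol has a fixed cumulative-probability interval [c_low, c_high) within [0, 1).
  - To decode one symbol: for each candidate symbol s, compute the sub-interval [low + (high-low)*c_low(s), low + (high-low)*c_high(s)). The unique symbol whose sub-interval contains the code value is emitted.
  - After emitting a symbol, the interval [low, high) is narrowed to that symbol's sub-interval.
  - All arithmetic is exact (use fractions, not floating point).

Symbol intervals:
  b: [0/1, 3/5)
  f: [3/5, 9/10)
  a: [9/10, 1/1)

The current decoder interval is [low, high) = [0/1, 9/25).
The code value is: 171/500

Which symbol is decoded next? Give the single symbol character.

Answer: a

Derivation:
Interval width = high − low = 9/25 − 0/1 = 9/25
Scaled code = (code − low) / width = (171/500 − 0/1) / 9/25 = 19/20
  b: [0/1, 3/5) 
  f: [3/5, 9/10) 
  a: [9/10, 1/1) ← scaled code falls here ✓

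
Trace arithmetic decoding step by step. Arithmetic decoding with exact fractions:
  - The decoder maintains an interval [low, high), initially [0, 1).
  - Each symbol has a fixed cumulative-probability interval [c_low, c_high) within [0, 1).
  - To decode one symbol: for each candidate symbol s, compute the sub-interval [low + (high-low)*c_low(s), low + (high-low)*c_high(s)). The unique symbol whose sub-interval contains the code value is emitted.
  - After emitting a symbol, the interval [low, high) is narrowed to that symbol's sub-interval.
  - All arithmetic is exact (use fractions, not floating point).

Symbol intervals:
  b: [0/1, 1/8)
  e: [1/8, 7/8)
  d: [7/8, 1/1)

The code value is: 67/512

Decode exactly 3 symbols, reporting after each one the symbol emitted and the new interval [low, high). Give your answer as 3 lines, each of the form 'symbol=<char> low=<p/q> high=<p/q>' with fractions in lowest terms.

Answer: symbol=e low=1/8 high=7/8
symbol=b low=1/8 high=7/32
symbol=b low=1/8 high=35/256

Derivation:
Step 1: interval [0/1, 1/1), width = 1/1 - 0/1 = 1/1
  'b': [0/1 + 1/1*0/1, 0/1 + 1/1*1/8) = [0/1, 1/8)
  'e': [0/1 + 1/1*1/8, 0/1 + 1/1*7/8) = [1/8, 7/8) <- contains code 67/512
  'd': [0/1 + 1/1*7/8, 0/1 + 1/1*1/1) = [7/8, 1/1)
  emit 'e', narrow to [1/8, 7/8)
Step 2: interval [1/8, 7/8), width = 7/8 - 1/8 = 3/4
  'b': [1/8 + 3/4*0/1, 1/8 + 3/4*1/8) = [1/8, 7/32) <- contains code 67/512
  'e': [1/8 + 3/4*1/8, 1/8 + 3/4*7/8) = [7/32, 25/32)
  'd': [1/8 + 3/4*7/8, 1/8 + 3/4*1/1) = [25/32, 7/8)
  emit 'b', narrow to [1/8, 7/32)
Step 3: interval [1/8, 7/32), width = 7/32 - 1/8 = 3/32
  'b': [1/8 + 3/32*0/1, 1/8 + 3/32*1/8) = [1/8, 35/256) <- contains code 67/512
  'e': [1/8 + 3/32*1/8, 1/8 + 3/32*7/8) = [35/256, 53/256)
  'd': [1/8 + 3/32*7/8, 1/8 + 3/32*1/1) = [53/256, 7/32)
  emit 'b', narrow to [1/8, 35/256)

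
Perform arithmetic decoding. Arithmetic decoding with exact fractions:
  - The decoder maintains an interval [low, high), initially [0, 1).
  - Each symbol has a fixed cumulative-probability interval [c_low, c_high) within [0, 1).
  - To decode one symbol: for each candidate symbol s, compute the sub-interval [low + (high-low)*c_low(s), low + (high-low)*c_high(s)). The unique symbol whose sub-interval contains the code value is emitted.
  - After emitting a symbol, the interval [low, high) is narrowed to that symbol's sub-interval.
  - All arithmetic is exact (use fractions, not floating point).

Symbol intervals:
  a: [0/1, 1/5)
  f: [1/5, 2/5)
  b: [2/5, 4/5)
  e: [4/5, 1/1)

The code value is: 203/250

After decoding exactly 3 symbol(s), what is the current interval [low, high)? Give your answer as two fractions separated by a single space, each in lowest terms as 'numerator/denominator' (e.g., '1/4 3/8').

Answer: 101/125 102/125

Derivation:
Step 1: interval [0/1, 1/1), width = 1/1 - 0/1 = 1/1
  'a': [0/1 + 1/1*0/1, 0/1 + 1/1*1/5) = [0/1, 1/5)
  'f': [0/1 + 1/1*1/5, 0/1 + 1/1*2/5) = [1/5, 2/5)
  'b': [0/1 + 1/1*2/5, 0/1 + 1/1*4/5) = [2/5, 4/5)
  'e': [0/1 + 1/1*4/5, 0/1 + 1/1*1/1) = [4/5, 1/1) <- contains code 203/250
  emit 'e', narrow to [4/5, 1/1)
Step 2: interval [4/5, 1/1), width = 1/1 - 4/5 = 1/5
  'a': [4/5 + 1/5*0/1, 4/5 + 1/5*1/5) = [4/5, 21/25) <- contains code 203/250
  'f': [4/5 + 1/5*1/5, 4/5 + 1/5*2/5) = [21/25, 22/25)
  'b': [4/5 + 1/5*2/5, 4/5 + 1/5*4/5) = [22/25, 24/25)
  'e': [4/5 + 1/5*4/5, 4/5 + 1/5*1/1) = [24/25, 1/1)
  emit 'a', narrow to [4/5, 21/25)
Step 3: interval [4/5, 21/25), width = 21/25 - 4/5 = 1/25
  'a': [4/5 + 1/25*0/1, 4/5 + 1/25*1/5) = [4/5, 101/125)
  'f': [4/5 + 1/25*1/5, 4/5 + 1/25*2/5) = [101/125, 102/125) <- contains code 203/250
  'b': [4/5 + 1/25*2/5, 4/5 + 1/25*4/5) = [102/125, 104/125)
  'e': [4/5 + 1/25*4/5, 4/5 + 1/25*1/1) = [104/125, 21/25)
  emit 'f', narrow to [101/125, 102/125)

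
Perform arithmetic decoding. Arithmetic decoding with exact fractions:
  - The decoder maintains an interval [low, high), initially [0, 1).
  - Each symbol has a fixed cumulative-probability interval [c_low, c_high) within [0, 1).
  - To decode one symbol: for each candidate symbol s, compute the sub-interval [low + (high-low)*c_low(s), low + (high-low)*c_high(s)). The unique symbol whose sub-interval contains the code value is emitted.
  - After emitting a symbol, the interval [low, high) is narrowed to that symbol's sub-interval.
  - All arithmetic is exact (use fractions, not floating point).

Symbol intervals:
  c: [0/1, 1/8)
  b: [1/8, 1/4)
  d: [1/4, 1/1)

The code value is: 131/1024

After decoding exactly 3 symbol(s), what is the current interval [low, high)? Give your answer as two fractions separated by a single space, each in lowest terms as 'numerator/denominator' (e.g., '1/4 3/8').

Step 1: interval [0/1, 1/1), width = 1/1 - 0/1 = 1/1
  'c': [0/1 + 1/1*0/1, 0/1 + 1/1*1/8) = [0/1, 1/8)
  'b': [0/1 + 1/1*1/8, 0/1 + 1/1*1/4) = [1/8, 1/4) <- contains code 131/1024
  'd': [0/1 + 1/1*1/4, 0/1 + 1/1*1/1) = [1/4, 1/1)
  emit 'b', narrow to [1/8, 1/4)
Step 2: interval [1/8, 1/4), width = 1/4 - 1/8 = 1/8
  'c': [1/8 + 1/8*0/1, 1/8 + 1/8*1/8) = [1/8, 9/64) <- contains code 131/1024
  'b': [1/8 + 1/8*1/8, 1/8 + 1/8*1/4) = [9/64, 5/32)
  'd': [1/8 + 1/8*1/4, 1/8 + 1/8*1/1) = [5/32, 1/4)
  emit 'c', narrow to [1/8, 9/64)
Step 3: interval [1/8, 9/64), width = 9/64 - 1/8 = 1/64
  'c': [1/8 + 1/64*0/1, 1/8 + 1/64*1/8) = [1/8, 65/512)
  'b': [1/8 + 1/64*1/8, 1/8 + 1/64*1/4) = [65/512, 33/256) <- contains code 131/1024
  'd': [1/8 + 1/64*1/4, 1/8 + 1/64*1/1) = [33/256, 9/64)
  emit 'b', narrow to [65/512, 33/256)

Answer: 65/512 33/256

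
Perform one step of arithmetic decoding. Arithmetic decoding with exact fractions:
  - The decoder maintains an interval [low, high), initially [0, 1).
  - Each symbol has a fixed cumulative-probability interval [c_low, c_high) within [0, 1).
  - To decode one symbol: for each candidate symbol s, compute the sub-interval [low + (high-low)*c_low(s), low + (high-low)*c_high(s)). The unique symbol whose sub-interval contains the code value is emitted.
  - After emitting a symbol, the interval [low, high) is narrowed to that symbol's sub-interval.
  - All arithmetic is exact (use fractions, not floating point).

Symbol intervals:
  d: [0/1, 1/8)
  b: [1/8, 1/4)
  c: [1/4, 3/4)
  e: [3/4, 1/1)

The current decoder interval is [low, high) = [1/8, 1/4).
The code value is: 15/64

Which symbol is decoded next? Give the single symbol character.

Interval width = high − low = 1/4 − 1/8 = 1/8
Scaled code = (code − low) / width = (15/64 − 1/8) / 1/8 = 7/8
  d: [0/1, 1/8) 
  b: [1/8, 1/4) 
  c: [1/4, 3/4) 
  e: [3/4, 1/1) ← scaled code falls here ✓

Answer: e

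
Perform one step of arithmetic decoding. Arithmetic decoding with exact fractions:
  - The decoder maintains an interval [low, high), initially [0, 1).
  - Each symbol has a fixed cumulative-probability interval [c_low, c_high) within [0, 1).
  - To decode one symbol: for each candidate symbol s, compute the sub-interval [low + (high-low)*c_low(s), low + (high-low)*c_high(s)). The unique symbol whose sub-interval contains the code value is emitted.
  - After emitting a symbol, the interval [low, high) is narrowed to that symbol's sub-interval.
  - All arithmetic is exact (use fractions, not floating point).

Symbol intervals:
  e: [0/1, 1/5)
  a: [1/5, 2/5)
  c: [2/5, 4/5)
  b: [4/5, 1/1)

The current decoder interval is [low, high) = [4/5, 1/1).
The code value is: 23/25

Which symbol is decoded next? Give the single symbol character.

Answer: c

Derivation:
Interval width = high − low = 1/1 − 4/5 = 1/5
Scaled code = (code − low) / width = (23/25 − 4/5) / 1/5 = 3/5
  e: [0/1, 1/5) 
  a: [1/5, 2/5) 
  c: [2/5, 4/5) ← scaled code falls here ✓
  b: [4/5, 1/1) 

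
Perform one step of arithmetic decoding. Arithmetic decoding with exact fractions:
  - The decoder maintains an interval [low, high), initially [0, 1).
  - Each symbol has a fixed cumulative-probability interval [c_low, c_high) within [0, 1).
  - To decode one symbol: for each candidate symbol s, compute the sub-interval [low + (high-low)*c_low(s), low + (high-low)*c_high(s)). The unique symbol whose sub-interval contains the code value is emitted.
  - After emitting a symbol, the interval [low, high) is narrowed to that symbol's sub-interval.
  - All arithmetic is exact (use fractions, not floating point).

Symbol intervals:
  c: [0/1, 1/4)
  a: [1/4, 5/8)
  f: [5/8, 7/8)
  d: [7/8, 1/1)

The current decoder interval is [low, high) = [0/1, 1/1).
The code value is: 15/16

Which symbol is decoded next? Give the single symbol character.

Interval width = high − low = 1/1 − 0/1 = 1/1
Scaled code = (code − low) / width = (15/16 − 0/1) / 1/1 = 15/16
  c: [0/1, 1/4) 
  a: [1/4, 5/8) 
  f: [5/8, 7/8) 
  d: [7/8, 1/1) ← scaled code falls here ✓

Answer: d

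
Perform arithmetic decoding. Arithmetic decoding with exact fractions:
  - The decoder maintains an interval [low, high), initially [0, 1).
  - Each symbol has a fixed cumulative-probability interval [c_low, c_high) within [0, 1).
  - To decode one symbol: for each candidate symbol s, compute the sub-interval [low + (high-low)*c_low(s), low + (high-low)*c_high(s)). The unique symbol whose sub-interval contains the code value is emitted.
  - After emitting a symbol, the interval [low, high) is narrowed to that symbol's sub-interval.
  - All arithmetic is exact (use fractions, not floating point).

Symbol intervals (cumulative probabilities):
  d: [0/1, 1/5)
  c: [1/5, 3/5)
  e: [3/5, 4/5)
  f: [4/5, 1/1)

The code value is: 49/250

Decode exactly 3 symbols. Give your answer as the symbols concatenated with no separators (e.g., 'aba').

Step 1: interval [0/1, 1/1), width = 1/1 - 0/1 = 1/1
  'd': [0/1 + 1/1*0/1, 0/1 + 1/1*1/5) = [0/1, 1/5) <- contains code 49/250
  'c': [0/1 + 1/1*1/5, 0/1 + 1/1*3/5) = [1/5, 3/5)
  'e': [0/1 + 1/1*3/5, 0/1 + 1/1*4/5) = [3/5, 4/5)
  'f': [0/1 + 1/1*4/5, 0/1 + 1/1*1/1) = [4/5, 1/1)
  emit 'd', narrow to [0/1, 1/5)
Step 2: interval [0/1, 1/5), width = 1/5 - 0/1 = 1/5
  'd': [0/1 + 1/5*0/1, 0/1 + 1/5*1/5) = [0/1, 1/25)
  'c': [0/1 + 1/5*1/5, 0/1 + 1/5*3/5) = [1/25, 3/25)
  'e': [0/1 + 1/5*3/5, 0/1 + 1/5*4/5) = [3/25, 4/25)
  'f': [0/1 + 1/5*4/5, 0/1 + 1/5*1/1) = [4/25, 1/5) <- contains code 49/250
  emit 'f', narrow to [4/25, 1/5)
Step 3: interval [4/25, 1/5), width = 1/5 - 4/25 = 1/25
  'd': [4/25 + 1/25*0/1, 4/25 + 1/25*1/5) = [4/25, 21/125)
  'c': [4/25 + 1/25*1/5, 4/25 + 1/25*3/5) = [21/125, 23/125)
  'e': [4/25 + 1/25*3/5, 4/25 + 1/25*4/5) = [23/125, 24/125)
  'f': [4/25 + 1/25*4/5, 4/25 + 1/25*1/1) = [24/125, 1/5) <- contains code 49/250
  emit 'f', narrow to [24/125, 1/5)

Answer: dff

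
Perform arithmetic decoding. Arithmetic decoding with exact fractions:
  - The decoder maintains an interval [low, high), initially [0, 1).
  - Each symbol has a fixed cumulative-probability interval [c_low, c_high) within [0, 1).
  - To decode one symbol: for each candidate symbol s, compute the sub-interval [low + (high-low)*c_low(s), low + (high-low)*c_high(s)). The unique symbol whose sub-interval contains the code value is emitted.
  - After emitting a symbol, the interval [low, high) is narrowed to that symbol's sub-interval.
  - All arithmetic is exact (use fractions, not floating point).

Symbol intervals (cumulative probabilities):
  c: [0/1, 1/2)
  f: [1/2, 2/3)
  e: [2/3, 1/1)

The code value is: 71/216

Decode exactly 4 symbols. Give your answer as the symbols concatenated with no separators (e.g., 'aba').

Step 1: interval [0/1, 1/1), width = 1/1 - 0/1 = 1/1
  'c': [0/1 + 1/1*0/1, 0/1 + 1/1*1/2) = [0/1, 1/2) <- contains code 71/216
  'f': [0/1 + 1/1*1/2, 0/1 + 1/1*2/3) = [1/2, 2/3)
  'e': [0/1 + 1/1*2/3, 0/1 + 1/1*1/1) = [2/3, 1/1)
  emit 'c', narrow to [0/1, 1/2)
Step 2: interval [0/1, 1/2), width = 1/2 - 0/1 = 1/2
  'c': [0/1 + 1/2*0/1, 0/1 + 1/2*1/2) = [0/1, 1/4)
  'f': [0/1 + 1/2*1/2, 0/1 + 1/2*2/3) = [1/4, 1/3) <- contains code 71/216
  'e': [0/1 + 1/2*2/3, 0/1 + 1/2*1/1) = [1/3, 1/2)
  emit 'f', narrow to [1/4, 1/3)
Step 3: interval [1/4, 1/3), width = 1/3 - 1/4 = 1/12
  'c': [1/4 + 1/12*0/1, 1/4 + 1/12*1/2) = [1/4, 7/24)
  'f': [1/4 + 1/12*1/2, 1/4 + 1/12*2/3) = [7/24, 11/36)
  'e': [1/4 + 1/12*2/3, 1/4 + 1/12*1/1) = [11/36, 1/3) <- contains code 71/216
  emit 'e', narrow to [11/36, 1/3)
Step 4: interval [11/36, 1/3), width = 1/3 - 11/36 = 1/36
  'c': [11/36 + 1/36*0/1, 11/36 + 1/36*1/2) = [11/36, 23/72)
  'f': [11/36 + 1/36*1/2, 11/36 + 1/36*2/3) = [23/72, 35/108)
  'e': [11/36 + 1/36*2/3, 11/36 + 1/36*1/1) = [35/108, 1/3) <- contains code 71/216
  emit 'e', narrow to [35/108, 1/3)

Answer: cfee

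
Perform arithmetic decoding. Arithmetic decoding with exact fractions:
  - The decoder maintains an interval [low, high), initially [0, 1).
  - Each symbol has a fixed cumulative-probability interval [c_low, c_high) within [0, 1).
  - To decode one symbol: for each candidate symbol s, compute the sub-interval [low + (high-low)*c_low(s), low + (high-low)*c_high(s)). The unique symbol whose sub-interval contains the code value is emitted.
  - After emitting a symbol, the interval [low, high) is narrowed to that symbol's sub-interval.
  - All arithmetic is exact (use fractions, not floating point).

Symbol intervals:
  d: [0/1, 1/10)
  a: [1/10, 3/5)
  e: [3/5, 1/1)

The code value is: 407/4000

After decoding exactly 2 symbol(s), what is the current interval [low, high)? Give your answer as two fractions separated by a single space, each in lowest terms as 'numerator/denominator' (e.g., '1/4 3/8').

Step 1: interval [0/1, 1/1), width = 1/1 - 0/1 = 1/1
  'd': [0/1 + 1/1*0/1, 0/1 + 1/1*1/10) = [0/1, 1/10)
  'a': [0/1 + 1/1*1/10, 0/1 + 1/1*3/5) = [1/10, 3/5) <- contains code 407/4000
  'e': [0/1 + 1/1*3/5, 0/1 + 1/1*1/1) = [3/5, 1/1)
  emit 'a', narrow to [1/10, 3/5)
Step 2: interval [1/10, 3/5), width = 3/5 - 1/10 = 1/2
  'd': [1/10 + 1/2*0/1, 1/10 + 1/2*1/10) = [1/10, 3/20) <- contains code 407/4000
  'a': [1/10 + 1/2*1/10, 1/10 + 1/2*3/5) = [3/20, 2/5)
  'e': [1/10 + 1/2*3/5, 1/10 + 1/2*1/1) = [2/5, 3/5)
  emit 'd', narrow to [1/10, 3/20)

Answer: 1/10 3/20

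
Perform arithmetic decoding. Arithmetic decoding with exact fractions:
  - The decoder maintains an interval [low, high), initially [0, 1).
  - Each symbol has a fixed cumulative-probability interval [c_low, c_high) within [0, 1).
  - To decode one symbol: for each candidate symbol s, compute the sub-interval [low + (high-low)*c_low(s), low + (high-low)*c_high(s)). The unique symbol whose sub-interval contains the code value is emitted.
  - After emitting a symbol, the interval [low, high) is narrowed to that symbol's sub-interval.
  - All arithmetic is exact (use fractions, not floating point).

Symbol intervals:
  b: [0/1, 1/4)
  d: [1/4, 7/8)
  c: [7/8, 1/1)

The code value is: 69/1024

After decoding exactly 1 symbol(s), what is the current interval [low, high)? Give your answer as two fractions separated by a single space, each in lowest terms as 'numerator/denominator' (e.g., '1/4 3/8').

Step 1: interval [0/1, 1/1), width = 1/1 - 0/1 = 1/1
  'b': [0/1 + 1/1*0/1, 0/1 + 1/1*1/4) = [0/1, 1/4) <- contains code 69/1024
  'd': [0/1 + 1/1*1/4, 0/1 + 1/1*7/8) = [1/4, 7/8)
  'c': [0/1 + 1/1*7/8, 0/1 + 1/1*1/1) = [7/8, 1/1)
  emit 'b', narrow to [0/1, 1/4)

Answer: 0/1 1/4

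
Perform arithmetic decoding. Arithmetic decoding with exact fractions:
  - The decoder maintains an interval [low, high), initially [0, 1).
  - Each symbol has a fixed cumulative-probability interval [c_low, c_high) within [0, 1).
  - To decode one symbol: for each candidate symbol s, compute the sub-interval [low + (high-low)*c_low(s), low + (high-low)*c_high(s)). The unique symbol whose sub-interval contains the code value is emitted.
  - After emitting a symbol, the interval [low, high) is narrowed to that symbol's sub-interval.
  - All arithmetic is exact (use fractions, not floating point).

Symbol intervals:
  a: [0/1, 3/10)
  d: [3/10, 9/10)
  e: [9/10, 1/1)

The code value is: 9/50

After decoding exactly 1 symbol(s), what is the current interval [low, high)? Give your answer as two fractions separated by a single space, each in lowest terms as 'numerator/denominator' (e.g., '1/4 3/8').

Answer: 0/1 3/10

Derivation:
Step 1: interval [0/1, 1/1), width = 1/1 - 0/1 = 1/1
  'a': [0/1 + 1/1*0/1, 0/1 + 1/1*3/10) = [0/1, 3/10) <- contains code 9/50
  'd': [0/1 + 1/1*3/10, 0/1 + 1/1*9/10) = [3/10, 9/10)
  'e': [0/1 + 1/1*9/10, 0/1 + 1/1*1/1) = [9/10, 1/1)
  emit 'a', narrow to [0/1, 3/10)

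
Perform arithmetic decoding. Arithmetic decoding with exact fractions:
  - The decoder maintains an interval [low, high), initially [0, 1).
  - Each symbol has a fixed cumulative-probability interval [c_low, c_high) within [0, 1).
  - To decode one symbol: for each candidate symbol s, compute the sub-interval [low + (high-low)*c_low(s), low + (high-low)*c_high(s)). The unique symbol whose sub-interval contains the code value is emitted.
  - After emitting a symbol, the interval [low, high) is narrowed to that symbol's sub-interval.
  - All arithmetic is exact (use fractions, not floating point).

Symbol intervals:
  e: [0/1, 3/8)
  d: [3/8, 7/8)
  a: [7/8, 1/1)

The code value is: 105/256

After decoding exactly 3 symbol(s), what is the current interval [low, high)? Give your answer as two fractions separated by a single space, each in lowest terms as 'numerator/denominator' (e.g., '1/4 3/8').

Step 1: interval [0/1, 1/1), width = 1/1 - 0/1 = 1/1
  'e': [0/1 + 1/1*0/1, 0/1 + 1/1*3/8) = [0/1, 3/8)
  'd': [0/1 + 1/1*3/8, 0/1 + 1/1*7/8) = [3/8, 7/8) <- contains code 105/256
  'a': [0/1 + 1/1*7/8, 0/1 + 1/1*1/1) = [7/8, 1/1)
  emit 'd', narrow to [3/8, 7/8)
Step 2: interval [3/8, 7/8), width = 7/8 - 3/8 = 1/2
  'e': [3/8 + 1/2*0/1, 3/8 + 1/2*3/8) = [3/8, 9/16) <- contains code 105/256
  'd': [3/8 + 1/2*3/8, 3/8 + 1/2*7/8) = [9/16, 13/16)
  'a': [3/8 + 1/2*7/8, 3/8 + 1/2*1/1) = [13/16, 7/8)
  emit 'e', narrow to [3/8, 9/16)
Step 3: interval [3/8, 9/16), width = 9/16 - 3/8 = 3/16
  'e': [3/8 + 3/16*0/1, 3/8 + 3/16*3/8) = [3/8, 57/128) <- contains code 105/256
  'd': [3/8 + 3/16*3/8, 3/8 + 3/16*7/8) = [57/128, 69/128)
  'a': [3/8 + 3/16*7/8, 3/8 + 3/16*1/1) = [69/128, 9/16)
  emit 'e', narrow to [3/8, 57/128)

Answer: 3/8 57/128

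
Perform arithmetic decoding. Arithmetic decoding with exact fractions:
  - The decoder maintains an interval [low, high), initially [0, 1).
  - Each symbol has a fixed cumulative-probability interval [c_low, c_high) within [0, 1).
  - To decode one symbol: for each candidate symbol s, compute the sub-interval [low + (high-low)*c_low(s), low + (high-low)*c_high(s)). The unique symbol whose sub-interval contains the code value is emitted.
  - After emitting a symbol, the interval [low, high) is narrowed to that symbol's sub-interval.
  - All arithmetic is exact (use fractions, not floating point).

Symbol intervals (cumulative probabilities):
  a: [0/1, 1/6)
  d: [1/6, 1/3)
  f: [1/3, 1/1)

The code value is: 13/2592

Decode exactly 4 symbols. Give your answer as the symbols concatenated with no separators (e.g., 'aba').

Answer: aada

Derivation:
Step 1: interval [0/1, 1/1), width = 1/1 - 0/1 = 1/1
  'a': [0/1 + 1/1*0/1, 0/1 + 1/1*1/6) = [0/1, 1/6) <- contains code 13/2592
  'd': [0/1 + 1/1*1/6, 0/1 + 1/1*1/3) = [1/6, 1/3)
  'f': [0/1 + 1/1*1/3, 0/1 + 1/1*1/1) = [1/3, 1/1)
  emit 'a', narrow to [0/1, 1/6)
Step 2: interval [0/1, 1/6), width = 1/6 - 0/1 = 1/6
  'a': [0/1 + 1/6*0/1, 0/1 + 1/6*1/6) = [0/1, 1/36) <- contains code 13/2592
  'd': [0/1 + 1/6*1/6, 0/1 + 1/6*1/3) = [1/36, 1/18)
  'f': [0/1 + 1/6*1/3, 0/1 + 1/6*1/1) = [1/18, 1/6)
  emit 'a', narrow to [0/1, 1/36)
Step 3: interval [0/1, 1/36), width = 1/36 - 0/1 = 1/36
  'a': [0/1 + 1/36*0/1, 0/1 + 1/36*1/6) = [0/1, 1/216)
  'd': [0/1 + 1/36*1/6, 0/1 + 1/36*1/3) = [1/216, 1/108) <- contains code 13/2592
  'f': [0/1 + 1/36*1/3, 0/1 + 1/36*1/1) = [1/108, 1/36)
  emit 'd', narrow to [1/216, 1/108)
Step 4: interval [1/216, 1/108), width = 1/108 - 1/216 = 1/216
  'a': [1/216 + 1/216*0/1, 1/216 + 1/216*1/6) = [1/216, 7/1296) <- contains code 13/2592
  'd': [1/216 + 1/216*1/6, 1/216 + 1/216*1/3) = [7/1296, 1/162)
  'f': [1/216 + 1/216*1/3, 1/216 + 1/216*1/1) = [1/162, 1/108)
  emit 'a', narrow to [1/216, 7/1296)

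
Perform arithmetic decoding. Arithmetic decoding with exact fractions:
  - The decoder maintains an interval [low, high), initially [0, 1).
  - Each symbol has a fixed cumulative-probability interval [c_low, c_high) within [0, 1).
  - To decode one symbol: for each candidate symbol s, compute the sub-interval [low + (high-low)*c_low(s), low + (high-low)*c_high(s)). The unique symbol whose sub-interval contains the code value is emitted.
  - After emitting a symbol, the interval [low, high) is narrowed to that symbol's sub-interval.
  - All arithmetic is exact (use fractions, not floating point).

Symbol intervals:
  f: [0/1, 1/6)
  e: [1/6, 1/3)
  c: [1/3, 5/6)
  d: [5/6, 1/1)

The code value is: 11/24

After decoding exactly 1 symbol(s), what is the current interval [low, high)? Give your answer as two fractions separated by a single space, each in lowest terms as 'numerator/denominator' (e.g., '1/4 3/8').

Answer: 1/3 5/6

Derivation:
Step 1: interval [0/1, 1/1), width = 1/1 - 0/1 = 1/1
  'f': [0/1 + 1/1*0/1, 0/1 + 1/1*1/6) = [0/1, 1/6)
  'e': [0/1 + 1/1*1/6, 0/1 + 1/1*1/3) = [1/6, 1/3)
  'c': [0/1 + 1/1*1/3, 0/1 + 1/1*5/6) = [1/3, 5/6) <- contains code 11/24
  'd': [0/1 + 1/1*5/6, 0/1 + 1/1*1/1) = [5/6, 1/1)
  emit 'c', narrow to [1/3, 5/6)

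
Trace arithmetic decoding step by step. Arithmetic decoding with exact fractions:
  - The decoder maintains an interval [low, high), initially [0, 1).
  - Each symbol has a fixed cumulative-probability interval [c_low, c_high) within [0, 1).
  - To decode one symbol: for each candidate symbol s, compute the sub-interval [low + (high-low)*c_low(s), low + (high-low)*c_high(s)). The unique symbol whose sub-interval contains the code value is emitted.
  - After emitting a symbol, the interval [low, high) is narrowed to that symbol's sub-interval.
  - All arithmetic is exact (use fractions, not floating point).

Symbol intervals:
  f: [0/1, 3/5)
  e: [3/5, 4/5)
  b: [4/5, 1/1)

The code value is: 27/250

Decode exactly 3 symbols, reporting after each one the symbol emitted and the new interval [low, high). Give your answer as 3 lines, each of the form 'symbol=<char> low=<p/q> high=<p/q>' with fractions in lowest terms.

Step 1: interval [0/1, 1/1), width = 1/1 - 0/1 = 1/1
  'f': [0/1 + 1/1*0/1, 0/1 + 1/1*3/5) = [0/1, 3/5) <- contains code 27/250
  'e': [0/1 + 1/1*3/5, 0/1 + 1/1*4/5) = [3/5, 4/5)
  'b': [0/1 + 1/1*4/5, 0/1 + 1/1*1/1) = [4/5, 1/1)
  emit 'f', narrow to [0/1, 3/5)
Step 2: interval [0/1, 3/5), width = 3/5 - 0/1 = 3/5
  'f': [0/1 + 3/5*0/1, 0/1 + 3/5*3/5) = [0/1, 9/25) <- contains code 27/250
  'e': [0/1 + 3/5*3/5, 0/1 + 3/5*4/5) = [9/25, 12/25)
  'b': [0/1 + 3/5*4/5, 0/1 + 3/5*1/1) = [12/25, 3/5)
  emit 'f', narrow to [0/1, 9/25)
Step 3: interval [0/1, 9/25), width = 9/25 - 0/1 = 9/25
  'f': [0/1 + 9/25*0/1, 0/1 + 9/25*3/5) = [0/1, 27/125) <- contains code 27/250
  'e': [0/1 + 9/25*3/5, 0/1 + 9/25*4/5) = [27/125, 36/125)
  'b': [0/1 + 9/25*4/5, 0/1 + 9/25*1/1) = [36/125, 9/25)
  emit 'f', narrow to [0/1, 27/125)

Answer: symbol=f low=0/1 high=3/5
symbol=f low=0/1 high=9/25
symbol=f low=0/1 high=27/125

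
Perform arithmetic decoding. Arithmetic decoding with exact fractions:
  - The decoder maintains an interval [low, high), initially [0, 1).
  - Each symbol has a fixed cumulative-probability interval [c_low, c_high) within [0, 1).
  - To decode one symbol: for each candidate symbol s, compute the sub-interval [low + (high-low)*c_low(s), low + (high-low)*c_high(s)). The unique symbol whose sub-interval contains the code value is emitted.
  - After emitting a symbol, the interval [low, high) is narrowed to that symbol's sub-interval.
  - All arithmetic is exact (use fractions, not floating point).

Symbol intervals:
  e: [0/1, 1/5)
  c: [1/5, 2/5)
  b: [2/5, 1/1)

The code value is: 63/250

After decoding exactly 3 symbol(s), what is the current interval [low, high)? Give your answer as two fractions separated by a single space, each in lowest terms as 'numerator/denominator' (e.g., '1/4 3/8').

Answer: 31/125 32/125

Derivation:
Step 1: interval [0/1, 1/1), width = 1/1 - 0/1 = 1/1
  'e': [0/1 + 1/1*0/1, 0/1 + 1/1*1/5) = [0/1, 1/5)
  'c': [0/1 + 1/1*1/5, 0/1 + 1/1*2/5) = [1/5, 2/5) <- contains code 63/250
  'b': [0/1 + 1/1*2/5, 0/1 + 1/1*1/1) = [2/5, 1/1)
  emit 'c', narrow to [1/5, 2/5)
Step 2: interval [1/5, 2/5), width = 2/5 - 1/5 = 1/5
  'e': [1/5 + 1/5*0/1, 1/5 + 1/5*1/5) = [1/5, 6/25)
  'c': [1/5 + 1/5*1/5, 1/5 + 1/5*2/5) = [6/25, 7/25) <- contains code 63/250
  'b': [1/5 + 1/5*2/5, 1/5 + 1/5*1/1) = [7/25, 2/5)
  emit 'c', narrow to [6/25, 7/25)
Step 3: interval [6/25, 7/25), width = 7/25 - 6/25 = 1/25
  'e': [6/25 + 1/25*0/1, 6/25 + 1/25*1/5) = [6/25, 31/125)
  'c': [6/25 + 1/25*1/5, 6/25 + 1/25*2/5) = [31/125, 32/125) <- contains code 63/250
  'b': [6/25 + 1/25*2/5, 6/25 + 1/25*1/1) = [32/125, 7/25)
  emit 'c', narrow to [31/125, 32/125)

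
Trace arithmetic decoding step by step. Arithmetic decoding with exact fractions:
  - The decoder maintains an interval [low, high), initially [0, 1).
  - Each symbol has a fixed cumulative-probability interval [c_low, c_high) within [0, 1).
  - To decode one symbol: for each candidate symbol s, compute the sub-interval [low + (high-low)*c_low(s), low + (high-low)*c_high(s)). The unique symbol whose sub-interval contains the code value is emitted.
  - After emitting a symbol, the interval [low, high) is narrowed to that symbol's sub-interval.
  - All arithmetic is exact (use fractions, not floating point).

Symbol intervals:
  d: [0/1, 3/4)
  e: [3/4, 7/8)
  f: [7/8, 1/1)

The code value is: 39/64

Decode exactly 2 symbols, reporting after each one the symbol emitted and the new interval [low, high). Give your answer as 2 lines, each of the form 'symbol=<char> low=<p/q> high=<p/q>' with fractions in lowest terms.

Answer: symbol=d low=0/1 high=3/4
symbol=e low=9/16 high=21/32

Derivation:
Step 1: interval [0/1, 1/1), width = 1/1 - 0/1 = 1/1
  'd': [0/1 + 1/1*0/1, 0/1 + 1/1*3/4) = [0/1, 3/4) <- contains code 39/64
  'e': [0/1 + 1/1*3/4, 0/1 + 1/1*7/8) = [3/4, 7/8)
  'f': [0/1 + 1/1*7/8, 0/1 + 1/1*1/1) = [7/8, 1/1)
  emit 'd', narrow to [0/1, 3/4)
Step 2: interval [0/1, 3/4), width = 3/4 - 0/1 = 3/4
  'd': [0/1 + 3/4*0/1, 0/1 + 3/4*3/4) = [0/1, 9/16)
  'e': [0/1 + 3/4*3/4, 0/1 + 3/4*7/8) = [9/16, 21/32) <- contains code 39/64
  'f': [0/1 + 3/4*7/8, 0/1 + 3/4*1/1) = [21/32, 3/4)
  emit 'e', narrow to [9/16, 21/32)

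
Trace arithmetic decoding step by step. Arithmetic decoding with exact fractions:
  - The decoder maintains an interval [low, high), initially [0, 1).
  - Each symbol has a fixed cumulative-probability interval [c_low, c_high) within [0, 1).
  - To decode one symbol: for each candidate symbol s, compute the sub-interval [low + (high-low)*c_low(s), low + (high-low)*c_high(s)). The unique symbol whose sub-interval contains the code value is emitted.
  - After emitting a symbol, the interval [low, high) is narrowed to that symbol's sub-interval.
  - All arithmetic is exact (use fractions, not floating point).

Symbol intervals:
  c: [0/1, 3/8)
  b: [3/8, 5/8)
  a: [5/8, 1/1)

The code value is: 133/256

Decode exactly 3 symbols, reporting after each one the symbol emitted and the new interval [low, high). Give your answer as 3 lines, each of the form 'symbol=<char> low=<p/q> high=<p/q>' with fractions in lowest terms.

Step 1: interval [0/1, 1/1), width = 1/1 - 0/1 = 1/1
  'c': [0/1 + 1/1*0/1, 0/1 + 1/1*3/8) = [0/1, 3/8)
  'b': [0/1 + 1/1*3/8, 0/1 + 1/1*5/8) = [3/8, 5/8) <- contains code 133/256
  'a': [0/1 + 1/1*5/8, 0/1 + 1/1*1/1) = [5/8, 1/1)
  emit 'b', narrow to [3/8, 5/8)
Step 2: interval [3/8, 5/8), width = 5/8 - 3/8 = 1/4
  'c': [3/8 + 1/4*0/1, 3/8 + 1/4*3/8) = [3/8, 15/32)
  'b': [3/8 + 1/4*3/8, 3/8 + 1/4*5/8) = [15/32, 17/32) <- contains code 133/256
  'a': [3/8 + 1/4*5/8, 3/8 + 1/4*1/1) = [17/32, 5/8)
  emit 'b', narrow to [15/32, 17/32)
Step 3: interval [15/32, 17/32), width = 17/32 - 15/32 = 1/16
  'c': [15/32 + 1/16*0/1, 15/32 + 1/16*3/8) = [15/32, 63/128)
  'b': [15/32 + 1/16*3/8, 15/32 + 1/16*5/8) = [63/128, 65/128)
  'a': [15/32 + 1/16*5/8, 15/32 + 1/16*1/1) = [65/128, 17/32) <- contains code 133/256
  emit 'a', narrow to [65/128, 17/32)

Answer: symbol=b low=3/8 high=5/8
symbol=b low=15/32 high=17/32
symbol=a low=65/128 high=17/32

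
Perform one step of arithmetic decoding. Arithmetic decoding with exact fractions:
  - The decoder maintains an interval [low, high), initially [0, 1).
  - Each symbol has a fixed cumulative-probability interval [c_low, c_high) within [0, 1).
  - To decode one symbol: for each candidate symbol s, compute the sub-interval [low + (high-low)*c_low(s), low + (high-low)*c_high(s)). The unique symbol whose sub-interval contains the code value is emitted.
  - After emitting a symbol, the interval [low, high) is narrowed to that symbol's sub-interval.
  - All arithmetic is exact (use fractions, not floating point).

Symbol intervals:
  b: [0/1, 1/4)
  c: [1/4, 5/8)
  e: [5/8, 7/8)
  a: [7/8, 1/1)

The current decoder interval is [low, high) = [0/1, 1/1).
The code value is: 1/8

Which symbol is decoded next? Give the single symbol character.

Answer: b

Derivation:
Interval width = high − low = 1/1 − 0/1 = 1/1
Scaled code = (code − low) / width = (1/8 − 0/1) / 1/1 = 1/8
  b: [0/1, 1/4) ← scaled code falls here ✓
  c: [1/4, 5/8) 
  e: [5/8, 7/8) 
  a: [7/8, 1/1) 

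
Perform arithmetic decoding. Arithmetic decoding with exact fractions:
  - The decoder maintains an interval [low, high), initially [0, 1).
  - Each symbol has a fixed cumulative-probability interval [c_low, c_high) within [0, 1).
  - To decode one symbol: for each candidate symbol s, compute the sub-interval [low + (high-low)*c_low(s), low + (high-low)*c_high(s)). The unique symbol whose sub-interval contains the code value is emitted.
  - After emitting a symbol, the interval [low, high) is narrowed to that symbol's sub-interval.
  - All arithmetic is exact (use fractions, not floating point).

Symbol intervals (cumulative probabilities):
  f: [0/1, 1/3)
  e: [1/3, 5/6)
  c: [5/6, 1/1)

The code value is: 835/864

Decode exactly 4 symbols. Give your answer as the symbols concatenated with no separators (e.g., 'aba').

Step 1: interval [0/1, 1/1), width = 1/1 - 0/1 = 1/1
  'f': [0/1 + 1/1*0/1, 0/1 + 1/1*1/3) = [0/1, 1/3)
  'e': [0/1 + 1/1*1/3, 0/1 + 1/1*5/6) = [1/3, 5/6)
  'c': [0/1 + 1/1*5/6, 0/1 + 1/1*1/1) = [5/6, 1/1) <- contains code 835/864
  emit 'c', narrow to [5/6, 1/1)
Step 2: interval [5/6, 1/1), width = 1/1 - 5/6 = 1/6
  'f': [5/6 + 1/6*0/1, 5/6 + 1/6*1/3) = [5/6, 8/9)
  'e': [5/6 + 1/6*1/3, 5/6 + 1/6*5/6) = [8/9, 35/36) <- contains code 835/864
  'c': [5/6 + 1/6*5/6, 5/6 + 1/6*1/1) = [35/36, 1/1)
  emit 'e', narrow to [8/9, 35/36)
Step 3: interval [8/9, 35/36), width = 35/36 - 8/9 = 1/12
  'f': [8/9 + 1/12*0/1, 8/9 + 1/12*1/3) = [8/9, 11/12)
  'e': [8/9 + 1/12*1/3, 8/9 + 1/12*5/6) = [11/12, 23/24)
  'c': [8/9 + 1/12*5/6, 8/9 + 1/12*1/1) = [23/24, 35/36) <- contains code 835/864
  emit 'c', narrow to [23/24, 35/36)
Step 4: interval [23/24, 35/36), width = 35/36 - 23/24 = 1/72
  'f': [23/24 + 1/72*0/1, 23/24 + 1/72*1/3) = [23/24, 26/27)
  'e': [23/24 + 1/72*1/3, 23/24 + 1/72*5/6) = [26/27, 419/432) <- contains code 835/864
  'c': [23/24 + 1/72*5/6, 23/24 + 1/72*1/1) = [419/432, 35/36)
  emit 'e', narrow to [26/27, 419/432)

Answer: cece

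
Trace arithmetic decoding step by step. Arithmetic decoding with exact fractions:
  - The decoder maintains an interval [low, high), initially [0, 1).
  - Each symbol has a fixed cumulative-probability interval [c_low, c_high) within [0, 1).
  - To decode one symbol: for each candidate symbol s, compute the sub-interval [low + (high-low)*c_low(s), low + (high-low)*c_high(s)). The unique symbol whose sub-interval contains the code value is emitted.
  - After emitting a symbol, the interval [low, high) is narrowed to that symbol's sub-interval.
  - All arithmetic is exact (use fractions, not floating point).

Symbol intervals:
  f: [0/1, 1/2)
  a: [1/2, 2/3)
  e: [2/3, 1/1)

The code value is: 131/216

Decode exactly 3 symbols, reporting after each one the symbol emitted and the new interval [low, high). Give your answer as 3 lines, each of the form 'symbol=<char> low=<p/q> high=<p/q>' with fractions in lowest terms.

Answer: symbol=a low=1/2 high=2/3
symbol=a low=7/12 high=11/18
symbol=e low=65/108 high=11/18

Derivation:
Step 1: interval [0/1, 1/1), width = 1/1 - 0/1 = 1/1
  'f': [0/1 + 1/1*0/1, 0/1 + 1/1*1/2) = [0/1, 1/2)
  'a': [0/1 + 1/1*1/2, 0/1 + 1/1*2/3) = [1/2, 2/3) <- contains code 131/216
  'e': [0/1 + 1/1*2/3, 0/1 + 1/1*1/1) = [2/3, 1/1)
  emit 'a', narrow to [1/2, 2/3)
Step 2: interval [1/2, 2/3), width = 2/3 - 1/2 = 1/6
  'f': [1/2 + 1/6*0/1, 1/2 + 1/6*1/2) = [1/2, 7/12)
  'a': [1/2 + 1/6*1/2, 1/2 + 1/6*2/3) = [7/12, 11/18) <- contains code 131/216
  'e': [1/2 + 1/6*2/3, 1/2 + 1/6*1/1) = [11/18, 2/3)
  emit 'a', narrow to [7/12, 11/18)
Step 3: interval [7/12, 11/18), width = 11/18 - 7/12 = 1/36
  'f': [7/12 + 1/36*0/1, 7/12 + 1/36*1/2) = [7/12, 43/72)
  'a': [7/12 + 1/36*1/2, 7/12 + 1/36*2/3) = [43/72, 65/108)
  'e': [7/12 + 1/36*2/3, 7/12 + 1/36*1/1) = [65/108, 11/18) <- contains code 131/216
  emit 'e', narrow to [65/108, 11/18)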